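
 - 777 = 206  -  983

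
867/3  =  289 = 289.00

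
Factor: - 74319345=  - 3^2*5^1*1651541^1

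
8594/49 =8594/49 = 175.39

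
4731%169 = 168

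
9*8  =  72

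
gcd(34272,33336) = 72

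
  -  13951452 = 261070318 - 275021770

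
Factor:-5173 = - 7^1*739^1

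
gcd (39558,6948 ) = 6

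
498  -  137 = 361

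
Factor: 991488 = 2^8*3^1*1291^1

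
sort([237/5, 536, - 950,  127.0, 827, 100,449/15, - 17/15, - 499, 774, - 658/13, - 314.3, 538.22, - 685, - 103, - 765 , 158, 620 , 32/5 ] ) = [-950, - 765, - 685, - 499, - 314.3, - 103 , - 658/13, - 17/15, 32/5, 449/15 , 237/5,100, 127.0, 158, 536, 538.22,  620,774, 827]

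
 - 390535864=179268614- 569804478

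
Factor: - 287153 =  - 31^1*59^1*157^1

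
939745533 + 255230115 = 1194975648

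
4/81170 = 2/40585 =0.00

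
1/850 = 1/850 = 0.00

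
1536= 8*192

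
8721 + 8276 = 16997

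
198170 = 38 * 5215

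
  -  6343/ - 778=8+119/778 = 8.15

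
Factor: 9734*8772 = 2^3*3^1*17^1 *31^1  *43^1*157^1 = 85386648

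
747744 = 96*7789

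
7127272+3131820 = 10259092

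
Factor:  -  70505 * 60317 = -4252650085  =  -5^1 *59^1 * 239^1*60317^1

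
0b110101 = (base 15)38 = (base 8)65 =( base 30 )1n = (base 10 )53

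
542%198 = 146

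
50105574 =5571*8994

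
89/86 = 1 + 3/86= 1.03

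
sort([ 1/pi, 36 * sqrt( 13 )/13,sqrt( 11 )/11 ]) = [ sqrt( 11 )/11, 1/pi, 36*sqrt( 13 ) /13 ] 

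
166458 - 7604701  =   - 7438243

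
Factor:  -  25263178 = -2^1*12631589^1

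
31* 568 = 17608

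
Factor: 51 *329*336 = 5637744= 2^4*3^2 * 7^2*17^1*47^1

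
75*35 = 2625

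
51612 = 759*68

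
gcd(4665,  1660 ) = 5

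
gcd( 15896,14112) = 8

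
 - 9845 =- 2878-6967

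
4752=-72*(-66)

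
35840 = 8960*4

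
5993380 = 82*73090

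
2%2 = 0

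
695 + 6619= 7314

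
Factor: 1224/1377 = 2^3*3^( - 2) = 8/9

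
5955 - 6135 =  - 180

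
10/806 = 5/403=0.01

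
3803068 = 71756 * 53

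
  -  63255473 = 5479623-68735096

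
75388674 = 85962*877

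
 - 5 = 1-6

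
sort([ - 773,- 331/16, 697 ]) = [ - 773, - 331/16,697] 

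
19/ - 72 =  - 1+53/72 = - 0.26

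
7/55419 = 1/7917 = 0.00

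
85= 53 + 32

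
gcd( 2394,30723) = 399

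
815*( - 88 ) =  - 71720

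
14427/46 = 14427/46= 313.63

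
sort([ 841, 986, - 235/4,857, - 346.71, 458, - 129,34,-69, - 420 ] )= [ - 420, - 346.71, - 129,-69 , - 235/4, 34,458, 841, 857, 986] 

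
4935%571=367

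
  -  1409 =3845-5254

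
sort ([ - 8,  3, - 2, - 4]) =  [  -  8, - 4,-2 , 3 ] 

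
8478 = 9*942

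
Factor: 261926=2^1*7^1*53^1*353^1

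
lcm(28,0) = 0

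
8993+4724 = 13717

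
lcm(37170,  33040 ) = 297360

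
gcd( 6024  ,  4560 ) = 24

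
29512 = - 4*( - 7378) 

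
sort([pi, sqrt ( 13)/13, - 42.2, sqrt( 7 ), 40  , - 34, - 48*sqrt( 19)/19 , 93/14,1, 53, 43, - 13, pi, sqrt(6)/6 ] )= [-42.2, - 34, - 13, - 48*sqrt( 19 ) /19,sqrt( 13)/13, sqrt (6)/6, 1,sqrt( 7),pi, pi,93/14, 40,  43, 53] 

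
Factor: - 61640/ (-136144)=115/254 =2^ (-1)*5^1*23^1*127^( - 1)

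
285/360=19/24 = 0.79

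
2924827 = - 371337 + 3296164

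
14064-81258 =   -  67194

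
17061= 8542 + 8519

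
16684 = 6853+9831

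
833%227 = 152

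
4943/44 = 112+15/44  =  112.34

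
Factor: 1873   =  1873^1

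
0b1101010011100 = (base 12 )3B38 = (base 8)15234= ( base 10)6812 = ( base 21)F98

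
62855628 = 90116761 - 27261133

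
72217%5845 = 2077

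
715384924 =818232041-102847117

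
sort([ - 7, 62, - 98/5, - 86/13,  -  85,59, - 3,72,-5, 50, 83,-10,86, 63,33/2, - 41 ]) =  [-85,-41, - 98/5, - 10,  -  7,-86/13, - 5,-3, 33/2, 50, 59,62,63, 72,83, 86 ] 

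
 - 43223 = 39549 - 82772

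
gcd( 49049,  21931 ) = 91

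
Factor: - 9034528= - 2^5*  47^1*6007^1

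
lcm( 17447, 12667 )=924691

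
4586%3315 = 1271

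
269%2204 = 269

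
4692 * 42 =197064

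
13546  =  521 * 26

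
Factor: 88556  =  2^2*13^2  *  131^1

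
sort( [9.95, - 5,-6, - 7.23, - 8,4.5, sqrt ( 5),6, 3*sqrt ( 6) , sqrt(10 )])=[ - 8, - 7.23  , - 6, - 5,sqrt( 5),sqrt ( 10 ), 4.5,6 , 3*sqrt( 6 ),9.95] 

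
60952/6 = 30476/3 = 10158.67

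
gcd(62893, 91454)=1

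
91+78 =169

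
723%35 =23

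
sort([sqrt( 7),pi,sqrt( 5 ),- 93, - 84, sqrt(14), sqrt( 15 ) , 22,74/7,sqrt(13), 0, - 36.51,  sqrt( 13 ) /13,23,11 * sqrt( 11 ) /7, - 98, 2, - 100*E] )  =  [  -  100*E, - 98, -93  , - 84, - 36.51, 0,sqrt( 13) /13, 2, sqrt( 5), sqrt( 7), pi, sqrt( 13),  sqrt(14), sqrt (15)  ,  11*sqrt( 11 )/7, 74/7, 22, 23]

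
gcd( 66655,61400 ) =5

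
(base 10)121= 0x79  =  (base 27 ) 4D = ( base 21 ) 5G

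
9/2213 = 9/2213=0.00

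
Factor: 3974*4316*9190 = 2^4*5^1 * 13^1*83^1*919^1*1987^1 = 157624894960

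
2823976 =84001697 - 81177721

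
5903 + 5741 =11644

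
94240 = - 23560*(-4)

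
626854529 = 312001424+314853105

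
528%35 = 3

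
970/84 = 485/42=11.55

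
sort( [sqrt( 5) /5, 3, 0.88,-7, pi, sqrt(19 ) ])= [  -  7,sqrt( 5)/5,  0.88, 3, pi, sqrt( 19) ]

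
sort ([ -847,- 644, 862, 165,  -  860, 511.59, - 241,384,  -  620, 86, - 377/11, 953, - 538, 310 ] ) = [ - 860 , - 847,-644, - 620 , - 538,  -  241 ,  -  377/11, 86,  165,310, 384 , 511.59, 862,953]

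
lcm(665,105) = 1995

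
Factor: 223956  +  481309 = 5^1*11^1*12823^1 = 705265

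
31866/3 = 10622 =10622.00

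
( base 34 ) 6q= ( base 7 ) 446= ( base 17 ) d9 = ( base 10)230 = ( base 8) 346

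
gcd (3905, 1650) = 55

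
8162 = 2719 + 5443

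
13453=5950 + 7503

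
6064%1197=79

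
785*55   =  43175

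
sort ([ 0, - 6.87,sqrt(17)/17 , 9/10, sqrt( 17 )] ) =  [- 6.87 , 0, sqrt( 17)/17,  9/10,sqrt( 17 ) ]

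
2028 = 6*338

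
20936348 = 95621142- 74684794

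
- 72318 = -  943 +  - 71375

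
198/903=66/301 = 0.22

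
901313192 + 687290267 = 1588603459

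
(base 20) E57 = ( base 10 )5707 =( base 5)140312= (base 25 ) 937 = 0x164b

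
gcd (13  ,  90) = 1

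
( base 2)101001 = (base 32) 19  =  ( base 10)41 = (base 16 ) 29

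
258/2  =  129 = 129.00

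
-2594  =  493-3087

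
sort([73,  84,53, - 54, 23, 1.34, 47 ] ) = [ - 54,1.34,23, 47,53,73,84 ] 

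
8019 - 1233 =6786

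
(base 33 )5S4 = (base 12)3831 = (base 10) 6373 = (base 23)C12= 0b1100011100101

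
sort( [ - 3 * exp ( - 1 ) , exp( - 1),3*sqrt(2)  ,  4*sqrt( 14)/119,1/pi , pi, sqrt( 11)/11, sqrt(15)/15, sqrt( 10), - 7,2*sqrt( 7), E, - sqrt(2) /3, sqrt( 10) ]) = [-7, - 3*exp ( - 1), - sqrt( 2)/3, 4*sqrt( 14 )/119,sqrt( 15) /15,sqrt(11 ) /11,1/pi, exp( - 1 ), E,pi,sqrt ( 10) , sqrt( 10 ), 3*sqrt(2 ), 2  *sqrt( 7 )]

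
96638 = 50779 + 45859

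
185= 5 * 37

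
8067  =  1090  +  6977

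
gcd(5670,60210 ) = 270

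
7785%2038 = 1671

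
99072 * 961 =95208192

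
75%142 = 75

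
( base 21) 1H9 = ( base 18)28f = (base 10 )807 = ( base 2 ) 1100100111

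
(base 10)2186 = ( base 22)4B8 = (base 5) 32221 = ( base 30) 2cq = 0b100010001010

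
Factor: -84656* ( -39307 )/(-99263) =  -2^4*11^1 * 13^1*17^(- 1) * 23^1* 37^1*1709^1*5839^(- 1)= - 3327573392/99263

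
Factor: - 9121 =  - 7^1*1303^1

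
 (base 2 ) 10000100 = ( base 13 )A2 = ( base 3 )11220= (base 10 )132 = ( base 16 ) 84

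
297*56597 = 16809309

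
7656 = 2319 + 5337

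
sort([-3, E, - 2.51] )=[ - 3, - 2.51, E ]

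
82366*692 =56997272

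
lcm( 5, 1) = 5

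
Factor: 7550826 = 2^1*3^1*1258471^1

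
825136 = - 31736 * ( - 26) 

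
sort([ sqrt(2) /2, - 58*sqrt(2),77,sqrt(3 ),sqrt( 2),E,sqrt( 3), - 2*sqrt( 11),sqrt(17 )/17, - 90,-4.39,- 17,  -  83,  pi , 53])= [  -  90,  -  83,  -  58*sqrt(2 ),-17,  -  2*sqrt ( 11 ), - 4.39,sqrt ( 17)/17, sqrt( 2)/2,sqrt(2 ) , sqrt(3 ),sqrt( 3),E,pi,  53,77]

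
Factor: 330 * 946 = 312180 = 2^2*3^1 * 5^1 * 11^2*43^1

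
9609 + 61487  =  71096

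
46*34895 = 1605170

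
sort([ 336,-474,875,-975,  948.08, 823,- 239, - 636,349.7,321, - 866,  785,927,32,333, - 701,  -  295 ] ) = [ - 975, - 866, - 701 ,-636,-474, - 295 , - 239,32,  321,  333, 336,349.7 , 785,823,875,927, 948.08 ] 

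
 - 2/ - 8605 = 2/8605 = 0.00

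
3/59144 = 3/59144  =  0.00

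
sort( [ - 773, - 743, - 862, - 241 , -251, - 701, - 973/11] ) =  [-862, - 773, - 743, - 701 , - 251, - 241, - 973/11] 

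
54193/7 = 54193/7=7741.86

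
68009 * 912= 62024208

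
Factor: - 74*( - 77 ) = 5698= 2^1*7^1*11^1*37^1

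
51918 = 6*8653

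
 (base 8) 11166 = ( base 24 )84M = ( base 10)4726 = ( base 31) 4se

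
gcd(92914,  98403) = 1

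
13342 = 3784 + 9558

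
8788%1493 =1323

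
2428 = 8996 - 6568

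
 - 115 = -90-25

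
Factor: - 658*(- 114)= 75012 = 2^2 * 3^1*7^1 * 19^1* 47^1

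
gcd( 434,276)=2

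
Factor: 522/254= 3^2*29^1 *127^( - 1 ) = 261/127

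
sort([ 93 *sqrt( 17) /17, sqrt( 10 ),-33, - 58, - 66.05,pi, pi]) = [ - 66.05, - 58, - 33, pi, pi, sqrt( 10 ),93  *sqrt( 17) /17]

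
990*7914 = 7834860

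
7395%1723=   503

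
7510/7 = 1072 + 6/7 = 1072.86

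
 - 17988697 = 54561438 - 72550135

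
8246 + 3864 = 12110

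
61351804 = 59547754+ 1804050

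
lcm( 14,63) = 126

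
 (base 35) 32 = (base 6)255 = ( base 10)107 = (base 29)3k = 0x6B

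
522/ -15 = -35 + 1/5 = -  34.80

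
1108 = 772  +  336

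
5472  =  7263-1791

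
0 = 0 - 0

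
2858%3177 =2858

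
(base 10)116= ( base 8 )164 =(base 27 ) 48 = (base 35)3b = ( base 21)5b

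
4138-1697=2441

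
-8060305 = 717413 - 8777718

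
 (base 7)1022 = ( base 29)CB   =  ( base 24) EN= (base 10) 359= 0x167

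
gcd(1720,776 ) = 8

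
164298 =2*82149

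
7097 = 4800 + 2297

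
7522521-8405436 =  - 882915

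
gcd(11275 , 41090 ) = 5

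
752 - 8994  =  -8242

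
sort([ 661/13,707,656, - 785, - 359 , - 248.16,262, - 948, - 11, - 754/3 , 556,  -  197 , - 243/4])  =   [ - 948, - 785,- 359, - 754/3, - 248.16 , - 197, - 243/4,- 11,  661/13,262,  556,  656,707]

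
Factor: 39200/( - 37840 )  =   - 2^1 * 5^1*7^2 *11^(  -  1)*43^ (-1) = -490/473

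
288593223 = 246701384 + 41891839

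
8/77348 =2/19337  =  0.00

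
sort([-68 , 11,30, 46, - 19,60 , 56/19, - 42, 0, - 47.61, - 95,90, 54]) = [  -  95,  -  68,  -  47.61, -42,-19,0,56/19,11,30,46,  54, 60,90]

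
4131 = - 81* ( - 51)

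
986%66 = 62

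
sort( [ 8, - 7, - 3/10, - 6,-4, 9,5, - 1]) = [-7,-6, - 4, - 1, - 3/10,  5, 8,9 ] 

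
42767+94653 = 137420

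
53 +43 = 96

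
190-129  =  61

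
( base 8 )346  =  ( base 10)230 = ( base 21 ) AK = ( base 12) 172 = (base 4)3212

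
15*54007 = 810105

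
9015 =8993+22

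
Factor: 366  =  2^1 * 3^1 * 61^1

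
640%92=88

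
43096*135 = 5817960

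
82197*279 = 22932963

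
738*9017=6654546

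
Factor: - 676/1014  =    -  2^1*3^(-1)=   - 2/3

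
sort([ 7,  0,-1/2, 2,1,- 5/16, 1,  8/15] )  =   [ - 1/2, - 5/16,0,8/15,1, 1,2,7 ] 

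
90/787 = 90/787 =0.11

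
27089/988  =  27089/988 = 27.42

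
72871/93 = 783 + 52/93=783.56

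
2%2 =0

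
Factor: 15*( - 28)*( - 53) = 2^2*3^1*5^1*7^1*53^1 =22260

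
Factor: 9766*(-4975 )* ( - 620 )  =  2^3*5^3 * 19^1*31^1*199^1  *  257^1 = 30123227000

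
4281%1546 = 1189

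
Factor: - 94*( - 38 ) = 3572 = 2^2*19^1*47^1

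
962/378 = 2 + 103/189 = 2.54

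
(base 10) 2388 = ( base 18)76c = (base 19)6bd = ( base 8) 4524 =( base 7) 6651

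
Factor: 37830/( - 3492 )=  - 2^( - 1)  *3^( - 1) * 5^1*13^1= - 65/6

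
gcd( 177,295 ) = 59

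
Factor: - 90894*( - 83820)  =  7618735080 = 2^3*3^2*5^1*11^1*127^1*15149^1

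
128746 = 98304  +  30442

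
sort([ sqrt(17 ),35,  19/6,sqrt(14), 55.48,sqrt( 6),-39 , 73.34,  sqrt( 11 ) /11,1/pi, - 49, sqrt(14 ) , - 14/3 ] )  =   [  -  49,-39, - 14/3  ,  sqrt(11)/11, 1/pi, sqrt ( 6), 19/6,sqrt(14), sqrt(14 ),sqrt(17 ),35,55.48, 73.34]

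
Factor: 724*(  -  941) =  - 2^2*181^1*941^1 = - 681284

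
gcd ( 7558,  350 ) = 2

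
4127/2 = 2063 + 1/2 =2063.50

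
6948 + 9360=16308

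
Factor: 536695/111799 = 5^1*107339^1*111799^(  -  1 )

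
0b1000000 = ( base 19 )37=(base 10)64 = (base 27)2a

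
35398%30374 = 5024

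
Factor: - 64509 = -3^1*21503^1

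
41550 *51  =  2119050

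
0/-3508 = 0/1 = - 0.00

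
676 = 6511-5835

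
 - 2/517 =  - 2/517 = - 0.00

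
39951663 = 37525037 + 2426626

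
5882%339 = 119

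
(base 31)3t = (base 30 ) 42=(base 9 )145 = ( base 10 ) 122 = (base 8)172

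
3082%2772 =310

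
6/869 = 6/869 = 0.01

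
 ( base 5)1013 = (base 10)133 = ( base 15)8D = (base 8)205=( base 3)11221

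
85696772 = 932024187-846327415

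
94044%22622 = 3556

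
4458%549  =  66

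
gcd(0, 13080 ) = 13080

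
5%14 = 5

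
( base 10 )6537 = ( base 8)14611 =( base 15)1E0C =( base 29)7mc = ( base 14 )254D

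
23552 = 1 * 23552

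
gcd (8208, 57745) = 1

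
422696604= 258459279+164237325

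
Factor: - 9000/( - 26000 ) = 2^(-1)*3^2*13^(  -  1) = 9/26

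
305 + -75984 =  - 75679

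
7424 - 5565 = 1859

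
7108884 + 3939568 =11048452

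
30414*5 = 152070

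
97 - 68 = 29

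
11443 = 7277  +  4166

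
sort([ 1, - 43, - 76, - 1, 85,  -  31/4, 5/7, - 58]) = [ -76,-58 , - 43, - 31/4, - 1, 5/7 , 1, 85 ] 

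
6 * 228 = 1368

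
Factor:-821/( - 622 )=2^ ( - 1)*311^ ( - 1 )*821^1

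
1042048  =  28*37216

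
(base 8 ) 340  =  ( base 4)3200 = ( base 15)ee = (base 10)224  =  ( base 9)268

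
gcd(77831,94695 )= 1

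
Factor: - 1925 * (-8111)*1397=21812303975 = 5^2*7^1*11^2*127^1*8111^1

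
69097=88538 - 19441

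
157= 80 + 77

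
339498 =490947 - 151449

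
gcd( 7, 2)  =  1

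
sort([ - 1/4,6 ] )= [ - 1/4, 6] 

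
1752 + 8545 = 10297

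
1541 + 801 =2342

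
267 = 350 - 83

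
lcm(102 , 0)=0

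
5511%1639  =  594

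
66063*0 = 0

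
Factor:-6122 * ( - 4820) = 2^3*5^1*241^1*3061^1 = 29508040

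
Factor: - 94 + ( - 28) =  - 122 = - 2^1 *61^1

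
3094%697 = 306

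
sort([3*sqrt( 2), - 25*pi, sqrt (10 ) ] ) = [  -  25*pi,sqrt ( 10 ), 3*sqrt( 2) ] 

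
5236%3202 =2034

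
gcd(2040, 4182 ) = 102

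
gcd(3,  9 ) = 3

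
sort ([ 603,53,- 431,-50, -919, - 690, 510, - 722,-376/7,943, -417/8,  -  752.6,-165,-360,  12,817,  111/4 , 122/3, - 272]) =[-919,-752.6, - 722,  -  690,- 431,  -  360,-272, - 165, - 376/7 ,  -  417/8,- 50,12, 111/4 , 122/3, 53,510,603,817, 943 ] 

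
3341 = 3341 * 1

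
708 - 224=484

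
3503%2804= 699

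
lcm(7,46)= 322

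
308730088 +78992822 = 387722910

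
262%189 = 73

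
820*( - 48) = - 39360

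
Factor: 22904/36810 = 2^2*3^( - 2) * 5^(-1)*7^1= 28/45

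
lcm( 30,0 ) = 0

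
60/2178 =10/363 =0.03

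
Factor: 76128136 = 2^3*7^1*19^1*71549^1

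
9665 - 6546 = 3119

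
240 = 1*240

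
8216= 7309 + 907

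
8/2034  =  4/1017 = 0.00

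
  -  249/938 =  - 1+689/938 = -0.27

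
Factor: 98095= 5^1*23^1*853^1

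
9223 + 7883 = 17106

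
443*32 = 14176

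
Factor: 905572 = 2^2 *31^1*67^1* 109^1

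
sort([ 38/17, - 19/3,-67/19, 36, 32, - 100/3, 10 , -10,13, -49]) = [  -  49, - 100/3,-10,-19/3, - 67/19, 38/17,10, 13,32, 36]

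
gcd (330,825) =165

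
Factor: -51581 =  - 51581^1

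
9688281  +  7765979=17454260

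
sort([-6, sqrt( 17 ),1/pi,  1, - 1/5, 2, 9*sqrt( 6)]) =[ - 6,-1/5, 1/pi, 1,2,sqrt ( 17 ),9*sqrt( 6) ] 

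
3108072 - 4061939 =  - 953867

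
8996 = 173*52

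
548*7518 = 4119864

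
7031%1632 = 503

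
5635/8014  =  5635/8014 = 0.70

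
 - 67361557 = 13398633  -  80760190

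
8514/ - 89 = - 8514/89= - 95.66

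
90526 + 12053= 102579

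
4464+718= 5182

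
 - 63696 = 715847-779543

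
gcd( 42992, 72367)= 1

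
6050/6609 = 6050/6609  =  0.92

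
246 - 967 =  - 721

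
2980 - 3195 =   -  215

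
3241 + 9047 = 12288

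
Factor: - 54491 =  - 29^1*1879^1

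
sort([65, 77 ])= [65,  77]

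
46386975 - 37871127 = 8515848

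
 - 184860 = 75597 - 260457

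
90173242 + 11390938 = 101564180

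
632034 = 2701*234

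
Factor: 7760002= 2^1*83^1*46747^1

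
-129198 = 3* ( -43066)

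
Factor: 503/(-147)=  - 3^(  -  1 ) *7^( - 2 )*503^1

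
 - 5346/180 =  - 30 + 3/10= - 29.70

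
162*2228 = 360936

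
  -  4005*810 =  - 3244050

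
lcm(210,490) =1470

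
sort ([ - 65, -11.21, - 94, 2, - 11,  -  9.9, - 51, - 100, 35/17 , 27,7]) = [ - 100, - 94,  -  65,-51 ,-11.21,-11, - 9.9,2,35/17,7 , 27 ]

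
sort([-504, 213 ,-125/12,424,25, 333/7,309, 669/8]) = [ - 504,- 125/12,25,333/7, 669/8, 213 , 309 , 424]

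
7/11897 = 7/11897  =  0.00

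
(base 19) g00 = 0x1690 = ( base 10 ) 5776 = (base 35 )4P1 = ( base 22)bkc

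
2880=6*480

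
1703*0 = 0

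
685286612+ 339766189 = 1025052801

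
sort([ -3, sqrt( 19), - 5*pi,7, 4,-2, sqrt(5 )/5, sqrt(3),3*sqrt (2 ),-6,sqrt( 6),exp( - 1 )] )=[ - 5 * pi, - 6, - 3, - 2, exp( - 1 ),sqrt( 5 )/5,sqrt(3),sqrt( 6),4  ,  3*sqrt( 2 ),  sqrt( 19 ), 7 ] 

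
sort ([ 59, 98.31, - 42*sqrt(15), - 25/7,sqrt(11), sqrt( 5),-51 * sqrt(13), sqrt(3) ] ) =[ - 51*sqrt(13), - 42 * sqrt(15 ), - 25/7, sqrt( 3),  sqrt( 5 ),sqrt( 11 ), 59, 98.31 ]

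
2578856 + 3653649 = 6232505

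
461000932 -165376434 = 295624498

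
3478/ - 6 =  - 1739/3 = -  579.67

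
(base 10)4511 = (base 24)7JN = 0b1000110011111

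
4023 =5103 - 1080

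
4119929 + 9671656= 13791585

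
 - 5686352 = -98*58024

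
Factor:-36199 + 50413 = 14214 = 2^1 *3^1 * 23^1*103^1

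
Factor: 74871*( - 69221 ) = - 3^3*47^1*59^1*69221^1 = - 5182645491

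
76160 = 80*952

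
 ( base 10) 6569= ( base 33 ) 612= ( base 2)1100110101001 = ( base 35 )5CO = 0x19a9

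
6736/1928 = 3+119/241 = 3.49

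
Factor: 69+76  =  5^1*29^1 = 145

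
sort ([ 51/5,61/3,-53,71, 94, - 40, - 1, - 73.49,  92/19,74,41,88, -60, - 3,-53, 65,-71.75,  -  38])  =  [ -73.49, - 71.75, - 60, - 53,-53,-40, - 38, - 3, - 1,  92/19, 51/5, 61/3  ,  41,65, 71,74,88,94] 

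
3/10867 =3/10867 = 0.00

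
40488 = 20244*2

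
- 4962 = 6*(-827)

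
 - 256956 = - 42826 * 6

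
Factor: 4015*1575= 3^2*5^3*7^1*11^1*73^1 = 6323625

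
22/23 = 22/23 = 0.96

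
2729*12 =32748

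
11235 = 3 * 3745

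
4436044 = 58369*76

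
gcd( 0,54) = 54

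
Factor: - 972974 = -2^1 *53^1 * 67^1*137^1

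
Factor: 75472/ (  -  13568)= -89/16 =-2^( -4 )*89^1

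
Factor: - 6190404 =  - 2^2*3^1*11^1*23^1*2039^1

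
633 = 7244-6611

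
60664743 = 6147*9869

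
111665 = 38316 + 73349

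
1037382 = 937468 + 99914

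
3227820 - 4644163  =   - 1416343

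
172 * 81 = 13932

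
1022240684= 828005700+194234984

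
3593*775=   2784575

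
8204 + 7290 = 15494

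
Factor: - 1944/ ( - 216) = 3^2 = 9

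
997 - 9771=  - 8774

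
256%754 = 256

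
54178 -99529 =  - 45351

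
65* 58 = 3770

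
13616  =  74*184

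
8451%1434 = 1281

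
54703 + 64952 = 119655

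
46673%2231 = 2053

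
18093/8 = 2261 + 5/8=2261.62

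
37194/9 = 12398/3 = 4132.67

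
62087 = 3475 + 58612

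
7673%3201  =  1271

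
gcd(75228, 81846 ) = 6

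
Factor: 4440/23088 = 2^ (-1 ) * 5^1 *13^( - 1) = 5/26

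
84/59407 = 84/59407 = 0.00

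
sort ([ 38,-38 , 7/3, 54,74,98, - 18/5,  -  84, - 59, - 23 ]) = [-84,-59 , - 38,-23,-18/5,7/3, 38,54, 74, 98] 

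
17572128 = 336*52298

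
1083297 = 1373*789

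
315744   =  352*897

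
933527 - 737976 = 195551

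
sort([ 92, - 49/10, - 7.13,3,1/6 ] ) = [ - 7.13,  -  49/10,1/6,3,92]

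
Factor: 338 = 2^1*13^2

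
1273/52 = 24 + 25/52 = 24.48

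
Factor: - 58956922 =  - 2^1*233^1*126517^1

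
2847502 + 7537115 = 10384617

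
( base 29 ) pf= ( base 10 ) 740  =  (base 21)1E5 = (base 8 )1344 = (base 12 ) 518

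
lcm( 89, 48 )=4272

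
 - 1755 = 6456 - 8211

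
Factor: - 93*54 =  - 5022 = - 2^1*3^4 * 31^1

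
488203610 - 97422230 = 390781380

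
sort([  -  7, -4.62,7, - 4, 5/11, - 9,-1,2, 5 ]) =[  -  9,- 7, - 4.62,- 4,-1, 5/11, 2, 5, 7]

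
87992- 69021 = 18971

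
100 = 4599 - 4499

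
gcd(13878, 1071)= 9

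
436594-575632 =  - 139038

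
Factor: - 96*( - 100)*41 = 393600 = 2^7*3^1*5^2*41^1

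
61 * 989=60329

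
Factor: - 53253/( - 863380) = 2^ (- 2) * 3^2*5^( - 1 ) * 7^( - 2 )*61^1*97^1*881^(- 1)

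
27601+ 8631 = 36232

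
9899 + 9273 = 19172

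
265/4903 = 265/4903 = 0.05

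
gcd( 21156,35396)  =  4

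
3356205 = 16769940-13413735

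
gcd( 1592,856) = 8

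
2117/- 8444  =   - 1+6327/8444 =- 0.25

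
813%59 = 46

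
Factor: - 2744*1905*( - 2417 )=2^3*3^1*5^1 *7^3*127^1*2417^1  =  12634432440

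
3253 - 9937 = - 6684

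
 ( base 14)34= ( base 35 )1B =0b101110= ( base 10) 46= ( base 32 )1e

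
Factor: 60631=60631^1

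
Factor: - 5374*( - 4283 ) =23016842 = 2^1*2687^1*4283^1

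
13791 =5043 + 8748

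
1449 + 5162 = 6611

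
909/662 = 909/662 = 1.37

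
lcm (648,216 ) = 648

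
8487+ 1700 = 10187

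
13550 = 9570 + 3980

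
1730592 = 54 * 32048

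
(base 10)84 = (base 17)4G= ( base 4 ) 1110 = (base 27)33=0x54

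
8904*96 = 854784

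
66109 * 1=66109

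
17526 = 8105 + 9421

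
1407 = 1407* 1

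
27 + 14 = 41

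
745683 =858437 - 112754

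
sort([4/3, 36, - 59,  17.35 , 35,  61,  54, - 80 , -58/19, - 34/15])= [ - 80, - 59, - 58/19, - 34/15,4/3, 17.35,35,36,54, 61] 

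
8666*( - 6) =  - 51996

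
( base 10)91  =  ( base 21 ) 47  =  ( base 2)1011011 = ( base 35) 2l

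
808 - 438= 370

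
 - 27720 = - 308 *90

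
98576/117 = 98576/117=842.53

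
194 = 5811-5617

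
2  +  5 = 7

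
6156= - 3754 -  - 9910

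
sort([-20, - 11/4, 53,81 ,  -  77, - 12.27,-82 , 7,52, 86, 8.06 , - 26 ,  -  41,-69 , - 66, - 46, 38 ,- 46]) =[ - 82, - 77, - 69 ,-66,-46, - 46 ,  -  41, - 26,-20 , - 12.27 , - 11/4 , 7 , 8.06,38,52, 53, 81, 86]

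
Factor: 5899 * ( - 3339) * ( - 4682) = 2^1*3^2*7^1*17^1*53^1*347^1*2341^1 = 92220235002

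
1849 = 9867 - 8018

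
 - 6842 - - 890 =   -  5952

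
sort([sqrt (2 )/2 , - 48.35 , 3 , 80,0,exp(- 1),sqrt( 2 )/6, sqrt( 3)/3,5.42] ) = [ - 48.35, 0,sqrt(2 )/6,exp( - 1),sqrt(3 ) /3, sqrt( 2)/2,3,5.42, 80 ] 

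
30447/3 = 10149 = 10149.00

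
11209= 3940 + 7269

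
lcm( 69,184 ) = 552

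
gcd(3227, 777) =7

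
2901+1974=4875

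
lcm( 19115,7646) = 38230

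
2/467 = 2/467 = 0.00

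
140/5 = 28 = 28.00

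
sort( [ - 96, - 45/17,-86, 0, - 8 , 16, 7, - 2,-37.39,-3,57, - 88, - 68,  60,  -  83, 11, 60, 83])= [ - 96,-88, - 86,  -  83,-68,  -  37.39,-8, - 3, - 45/17,-2, 0,7,11, 16, 57, 60, 60, 83 ]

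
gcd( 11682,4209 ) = 3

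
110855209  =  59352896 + 51502313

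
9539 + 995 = 10534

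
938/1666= 67/119 = 0.56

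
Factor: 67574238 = 2^1 * 3^1 * 11262373^1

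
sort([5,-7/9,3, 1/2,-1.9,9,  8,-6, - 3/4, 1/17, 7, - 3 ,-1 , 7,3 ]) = [ - 6,  -  3,-1.9, - 1,-7/9,-3/4,1/17, 1/2,3, 3, 5, 7,7,  8, 9 ]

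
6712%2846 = 1020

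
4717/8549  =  4717/8549 = 0.55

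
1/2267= 1/2267 = 0.00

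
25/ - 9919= - 1 + 9894/9919 =- 0.00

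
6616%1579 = 300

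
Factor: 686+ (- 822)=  - 2^3*17^1 = -136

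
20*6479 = 129580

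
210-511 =- 301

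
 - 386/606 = -193/303 =- 0.64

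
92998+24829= 117827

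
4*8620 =34480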